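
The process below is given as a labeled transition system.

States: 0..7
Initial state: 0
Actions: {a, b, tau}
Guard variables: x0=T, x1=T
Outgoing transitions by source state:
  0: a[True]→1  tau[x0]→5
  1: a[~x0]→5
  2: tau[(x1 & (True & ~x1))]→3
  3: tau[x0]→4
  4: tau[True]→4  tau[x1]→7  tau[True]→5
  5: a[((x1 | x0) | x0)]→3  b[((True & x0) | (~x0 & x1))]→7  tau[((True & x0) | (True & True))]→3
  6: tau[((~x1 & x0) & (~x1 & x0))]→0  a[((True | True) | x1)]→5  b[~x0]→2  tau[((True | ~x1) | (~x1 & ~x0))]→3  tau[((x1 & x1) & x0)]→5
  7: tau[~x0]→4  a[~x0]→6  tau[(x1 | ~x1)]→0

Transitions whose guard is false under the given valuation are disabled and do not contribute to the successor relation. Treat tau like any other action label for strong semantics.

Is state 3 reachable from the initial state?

13 transition(s) survive guard evaluation.
L0 = {0}
L1 = {1,5}  now seen {0,1,5}
L2 = {3,7}  now seen {0,1,3,5,7}
L3 = {4}  now seen {0,1,3,4,5,7}
Reach set: {0,1,3,4,5,7}
Path to 3: tau·a

Answer: REACHABLE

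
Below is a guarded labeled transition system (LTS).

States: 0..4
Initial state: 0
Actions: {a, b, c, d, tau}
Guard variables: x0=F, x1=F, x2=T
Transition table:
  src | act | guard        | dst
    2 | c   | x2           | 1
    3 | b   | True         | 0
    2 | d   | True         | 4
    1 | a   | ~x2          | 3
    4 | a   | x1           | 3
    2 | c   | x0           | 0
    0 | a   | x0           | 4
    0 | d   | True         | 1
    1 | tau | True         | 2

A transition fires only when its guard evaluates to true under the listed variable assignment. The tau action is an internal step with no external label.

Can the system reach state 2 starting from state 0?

Answer: REACHABLE

Analysis:
Guard filter leaves 5 enabled edge(s).
L0 = {0}
L1 = {1}  cumulative {0,1}
L2 = {2}  cumulative {0,1,2}
L3 = {4}  cumulative {0,1,2,4}
Reach set: {0,1,2,4}
Path to 2: d·tau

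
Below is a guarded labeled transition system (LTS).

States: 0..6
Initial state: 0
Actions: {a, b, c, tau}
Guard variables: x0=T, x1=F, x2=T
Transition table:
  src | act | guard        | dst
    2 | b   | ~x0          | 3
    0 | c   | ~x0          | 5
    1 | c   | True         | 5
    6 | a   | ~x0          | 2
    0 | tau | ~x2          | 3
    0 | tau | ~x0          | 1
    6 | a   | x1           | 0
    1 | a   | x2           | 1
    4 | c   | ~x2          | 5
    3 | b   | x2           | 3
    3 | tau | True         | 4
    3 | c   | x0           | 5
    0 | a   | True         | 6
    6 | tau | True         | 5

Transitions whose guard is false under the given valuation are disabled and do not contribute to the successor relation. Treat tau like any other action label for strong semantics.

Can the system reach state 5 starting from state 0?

7 transition(s) survive guard evaluation.
L0 = {0}
L1 = {6}  total {0,6}
L2 = {5}  total {0,5,6}
Reach set: {0,5,6}
witness 5: a·tau

Answer: REACHABLE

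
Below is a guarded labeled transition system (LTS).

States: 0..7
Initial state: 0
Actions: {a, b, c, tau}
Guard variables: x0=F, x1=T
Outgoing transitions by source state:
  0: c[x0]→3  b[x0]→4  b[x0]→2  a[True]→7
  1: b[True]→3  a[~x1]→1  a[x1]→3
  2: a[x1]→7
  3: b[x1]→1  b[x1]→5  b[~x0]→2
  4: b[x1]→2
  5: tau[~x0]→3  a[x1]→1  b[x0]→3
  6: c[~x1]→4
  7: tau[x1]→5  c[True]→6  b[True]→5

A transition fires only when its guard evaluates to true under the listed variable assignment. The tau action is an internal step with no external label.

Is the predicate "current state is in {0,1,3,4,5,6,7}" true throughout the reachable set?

Answer: INVARIANT VIOLATED at state 2

Working:
Inv-set: {0,1,3,4,5,6,7}
Reachable = {0,1,2,3,5,6,7}
  0: ok
  1: ok
  2: outside
  3: ok
  5: ok
  6: ok
  7: ok
witness against invariant: a·tau·tau·b → 2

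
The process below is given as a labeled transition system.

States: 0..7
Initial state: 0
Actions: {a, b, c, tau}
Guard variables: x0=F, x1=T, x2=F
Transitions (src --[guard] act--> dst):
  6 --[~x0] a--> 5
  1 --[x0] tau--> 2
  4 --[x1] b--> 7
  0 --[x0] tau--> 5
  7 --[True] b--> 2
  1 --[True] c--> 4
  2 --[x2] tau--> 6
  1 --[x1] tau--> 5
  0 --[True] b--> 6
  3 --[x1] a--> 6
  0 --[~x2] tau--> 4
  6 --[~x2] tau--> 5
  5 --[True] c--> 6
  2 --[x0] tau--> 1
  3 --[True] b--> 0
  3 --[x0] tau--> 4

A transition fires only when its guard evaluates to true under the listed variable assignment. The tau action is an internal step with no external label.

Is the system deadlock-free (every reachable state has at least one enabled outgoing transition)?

Reach set: {0,2,4,5,6,7}
  0: b→6  tau→4  [2 out]
  2: ∅  [no exit]
  4: b→7  [1 out]
  5: c→6  [1 out]
  6: a→5  tau→5  [2 out]
  7: b→2  [1 out]
Path to 2: tau·b·b

Answer: DEADLOCK at state 2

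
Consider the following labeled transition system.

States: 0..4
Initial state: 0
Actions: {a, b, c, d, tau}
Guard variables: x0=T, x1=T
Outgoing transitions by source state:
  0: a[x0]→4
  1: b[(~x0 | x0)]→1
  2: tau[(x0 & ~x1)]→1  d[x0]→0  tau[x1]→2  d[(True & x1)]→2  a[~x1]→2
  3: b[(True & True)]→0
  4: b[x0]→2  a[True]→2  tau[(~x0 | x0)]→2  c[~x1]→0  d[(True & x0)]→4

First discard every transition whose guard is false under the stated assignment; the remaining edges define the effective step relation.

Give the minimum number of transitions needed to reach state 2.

BFS to 2:
  Layer 0: {0}
  Layer 1: {4}
  Layer 2: {2}
depth(2)=2, e.g. a·a

Answer: 2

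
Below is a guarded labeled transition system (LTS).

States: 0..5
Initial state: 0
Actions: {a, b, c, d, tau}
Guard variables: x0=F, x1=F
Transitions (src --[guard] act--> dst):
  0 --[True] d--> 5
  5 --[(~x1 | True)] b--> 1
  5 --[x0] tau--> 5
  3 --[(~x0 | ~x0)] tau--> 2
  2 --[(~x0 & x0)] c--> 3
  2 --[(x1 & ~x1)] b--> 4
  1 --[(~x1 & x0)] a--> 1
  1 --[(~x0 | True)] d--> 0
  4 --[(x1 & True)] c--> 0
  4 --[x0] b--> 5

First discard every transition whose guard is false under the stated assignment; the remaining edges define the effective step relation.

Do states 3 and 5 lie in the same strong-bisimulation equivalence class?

Bisimulation quotient by refinement:
  P[0] = {{0,1,2,3,4,5}}
  P[1] = {{0,1},{2,4},{3},{5}}
  P[2] = {{0},{1},{2,4},{3},{5}}
Fixed point at round 3; 5 class(es).
3∈{3}, 5∈{5}

Answer: NOT BISIMILAR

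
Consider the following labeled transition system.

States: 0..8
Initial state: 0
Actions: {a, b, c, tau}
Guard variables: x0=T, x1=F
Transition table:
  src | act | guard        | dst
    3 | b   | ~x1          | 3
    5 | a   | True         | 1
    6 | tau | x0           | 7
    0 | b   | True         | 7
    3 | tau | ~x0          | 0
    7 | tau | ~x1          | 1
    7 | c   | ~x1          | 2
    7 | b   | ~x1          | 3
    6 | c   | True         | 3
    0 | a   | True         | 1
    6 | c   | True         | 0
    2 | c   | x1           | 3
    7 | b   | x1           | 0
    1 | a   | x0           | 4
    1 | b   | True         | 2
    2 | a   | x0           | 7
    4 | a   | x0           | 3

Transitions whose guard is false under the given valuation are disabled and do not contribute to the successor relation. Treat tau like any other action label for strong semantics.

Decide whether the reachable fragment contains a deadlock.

Answer: DEADLOCK-FREE

Working:
Reach set: {0,1,2,3,4,7}
  0: a→1  b→7  [2 exit(s)]
  1: a→4  b→2  [2 exit(s)]
  2: a→7  [1 exit(s)]
  3: b→3  [1 exit(s)]
  4: a→3  [1 exit(s)]
  7: b→3  c→2  tau→1  [3 exit(s)]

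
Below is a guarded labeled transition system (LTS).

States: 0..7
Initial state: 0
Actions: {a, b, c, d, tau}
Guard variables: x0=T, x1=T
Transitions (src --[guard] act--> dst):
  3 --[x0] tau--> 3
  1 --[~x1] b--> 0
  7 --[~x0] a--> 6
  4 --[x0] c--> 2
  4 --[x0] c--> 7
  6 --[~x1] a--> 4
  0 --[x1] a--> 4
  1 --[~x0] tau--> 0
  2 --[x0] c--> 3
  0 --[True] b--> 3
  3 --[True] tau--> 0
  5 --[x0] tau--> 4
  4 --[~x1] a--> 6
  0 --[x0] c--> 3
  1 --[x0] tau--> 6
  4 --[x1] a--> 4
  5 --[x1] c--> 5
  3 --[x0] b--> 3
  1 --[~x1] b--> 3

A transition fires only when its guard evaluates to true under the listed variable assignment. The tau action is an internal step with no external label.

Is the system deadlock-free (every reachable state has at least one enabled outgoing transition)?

Answer: DEADLOCK at state 7

Trace:
Reachable = {0,2,3,4,7}
  0: a→4  b→3  c→3  [3 exit(s)]
  2: c→3  [1 exit(s)]
  3: b→3  tau→0  tau→3  [3 exit(s)]
  4: a→4  c→2  c→7  [3 exit(s)]
  7: ∅  [STUCK]
Path to 7: a·c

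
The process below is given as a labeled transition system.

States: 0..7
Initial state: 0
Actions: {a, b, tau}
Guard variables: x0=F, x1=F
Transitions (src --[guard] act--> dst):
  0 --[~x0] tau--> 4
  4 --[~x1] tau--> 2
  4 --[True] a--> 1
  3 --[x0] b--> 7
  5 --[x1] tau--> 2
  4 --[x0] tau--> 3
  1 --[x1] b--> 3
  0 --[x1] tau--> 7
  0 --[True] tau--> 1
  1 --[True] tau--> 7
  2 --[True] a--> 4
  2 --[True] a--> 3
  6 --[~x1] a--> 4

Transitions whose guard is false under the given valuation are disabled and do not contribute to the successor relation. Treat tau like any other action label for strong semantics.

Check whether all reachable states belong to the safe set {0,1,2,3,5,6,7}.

Inv-set: {0,1,2,3,5,6,7}
R = {0,1,2,3,4,7}
  0: ✓
  1: ✓
  2: ✓
  3: ✓
  4: ✗ unsafe
  7: ✓
witness against invariant: tau → 4

Answer: INVARIANT VIOLATED at state 4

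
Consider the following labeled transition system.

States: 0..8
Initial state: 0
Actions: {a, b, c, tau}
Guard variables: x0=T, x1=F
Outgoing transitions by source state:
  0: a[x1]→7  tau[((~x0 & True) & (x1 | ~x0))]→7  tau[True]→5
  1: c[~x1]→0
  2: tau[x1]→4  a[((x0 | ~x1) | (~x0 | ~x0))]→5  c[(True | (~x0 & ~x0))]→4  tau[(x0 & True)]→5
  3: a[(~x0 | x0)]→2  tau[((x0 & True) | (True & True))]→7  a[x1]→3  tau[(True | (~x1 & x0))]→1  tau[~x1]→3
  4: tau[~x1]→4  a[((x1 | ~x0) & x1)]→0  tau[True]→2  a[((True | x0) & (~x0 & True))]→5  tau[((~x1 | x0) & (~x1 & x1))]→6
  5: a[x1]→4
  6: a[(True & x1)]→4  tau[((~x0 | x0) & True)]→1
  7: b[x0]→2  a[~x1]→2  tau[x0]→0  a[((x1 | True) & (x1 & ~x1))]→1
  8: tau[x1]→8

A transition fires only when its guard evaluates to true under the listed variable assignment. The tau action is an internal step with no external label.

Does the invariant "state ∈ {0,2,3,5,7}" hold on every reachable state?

Safe = {0,2,3,5,7}
Reachable = {0,5}
  0: safe
  5: safe

Answer: INVARIANT HOLDS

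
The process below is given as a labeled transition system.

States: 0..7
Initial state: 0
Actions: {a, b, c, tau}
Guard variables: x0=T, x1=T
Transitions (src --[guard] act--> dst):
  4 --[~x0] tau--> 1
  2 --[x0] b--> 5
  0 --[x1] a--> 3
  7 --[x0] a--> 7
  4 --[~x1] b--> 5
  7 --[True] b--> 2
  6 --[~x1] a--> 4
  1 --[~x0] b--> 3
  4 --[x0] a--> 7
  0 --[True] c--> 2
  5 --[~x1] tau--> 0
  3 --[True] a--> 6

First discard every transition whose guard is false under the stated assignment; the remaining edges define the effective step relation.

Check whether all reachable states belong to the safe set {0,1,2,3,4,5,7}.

Answer: INVARIANT VIOLATED at state 6

Trace:
Allowed set {0,1,2,3,4,5,7}
Reach set: {0,2,3,5,6}
  0: safe
  2: safe
  3: safe
  5: safe
  6: outside
witness against invariant: a·a → 6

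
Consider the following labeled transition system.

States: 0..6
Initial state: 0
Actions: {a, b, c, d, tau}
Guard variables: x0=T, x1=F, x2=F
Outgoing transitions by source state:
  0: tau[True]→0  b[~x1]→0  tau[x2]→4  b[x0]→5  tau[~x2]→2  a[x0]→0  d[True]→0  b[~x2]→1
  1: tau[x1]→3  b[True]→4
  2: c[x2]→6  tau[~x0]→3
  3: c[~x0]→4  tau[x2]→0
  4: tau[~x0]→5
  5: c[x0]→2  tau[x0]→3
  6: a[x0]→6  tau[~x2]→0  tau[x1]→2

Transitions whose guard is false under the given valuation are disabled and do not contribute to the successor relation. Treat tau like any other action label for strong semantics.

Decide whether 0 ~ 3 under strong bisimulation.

Answer: NOT BISIMILAR

Analysis:
Bisimulation quotient by refinement:
  round 0: {{0,1,2,3,4,5,6}}
  round 1: {{0},{1},{2,3,4},{5},{6}}
stable after 2 split(s): 5 block(s)
[0]={0}  [3]={2,3,4}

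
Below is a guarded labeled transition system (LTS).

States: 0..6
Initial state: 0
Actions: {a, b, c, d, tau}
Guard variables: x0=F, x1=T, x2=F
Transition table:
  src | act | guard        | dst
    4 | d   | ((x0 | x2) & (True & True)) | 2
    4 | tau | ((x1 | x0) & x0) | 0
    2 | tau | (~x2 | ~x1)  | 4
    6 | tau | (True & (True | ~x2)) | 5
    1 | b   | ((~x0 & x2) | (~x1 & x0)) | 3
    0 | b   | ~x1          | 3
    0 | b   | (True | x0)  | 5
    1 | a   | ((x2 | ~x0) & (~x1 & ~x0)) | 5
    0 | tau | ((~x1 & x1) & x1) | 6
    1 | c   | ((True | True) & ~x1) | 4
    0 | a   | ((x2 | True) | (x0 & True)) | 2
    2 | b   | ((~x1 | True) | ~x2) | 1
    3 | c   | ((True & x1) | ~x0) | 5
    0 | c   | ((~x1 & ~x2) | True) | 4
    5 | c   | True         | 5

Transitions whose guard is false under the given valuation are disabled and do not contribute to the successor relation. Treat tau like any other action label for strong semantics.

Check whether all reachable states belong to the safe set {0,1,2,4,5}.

Answer: INVARIANT HOLDS

Analysis:
Inv-set: {0,1,2,4,5}
Reachable = {0,1,2,4,5}
  0: ok
  1: ok
  2: ok
  4: ok
  5: ok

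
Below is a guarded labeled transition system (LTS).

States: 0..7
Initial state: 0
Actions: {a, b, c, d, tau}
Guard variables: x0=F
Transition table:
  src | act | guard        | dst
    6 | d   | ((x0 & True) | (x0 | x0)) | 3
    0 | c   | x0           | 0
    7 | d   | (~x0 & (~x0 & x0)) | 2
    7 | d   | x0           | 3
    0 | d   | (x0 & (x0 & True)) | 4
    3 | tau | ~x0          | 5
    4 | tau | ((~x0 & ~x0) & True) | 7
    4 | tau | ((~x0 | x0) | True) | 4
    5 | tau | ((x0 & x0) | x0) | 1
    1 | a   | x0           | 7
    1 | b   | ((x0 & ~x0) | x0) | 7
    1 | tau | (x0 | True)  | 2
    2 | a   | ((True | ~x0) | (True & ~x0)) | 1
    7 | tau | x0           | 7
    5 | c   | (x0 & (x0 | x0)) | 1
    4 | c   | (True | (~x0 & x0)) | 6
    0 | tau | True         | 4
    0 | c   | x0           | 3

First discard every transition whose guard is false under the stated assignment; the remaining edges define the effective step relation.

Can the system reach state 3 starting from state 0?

Answer: UNREACHABLE

Analysis:
7 transition(s) survive guard evaluation.
L0 = {0}
L1 = {4}  total {0,4}
L2 = {6,7}  total {0,4,6,7}
Reachable = {0,4,6,7}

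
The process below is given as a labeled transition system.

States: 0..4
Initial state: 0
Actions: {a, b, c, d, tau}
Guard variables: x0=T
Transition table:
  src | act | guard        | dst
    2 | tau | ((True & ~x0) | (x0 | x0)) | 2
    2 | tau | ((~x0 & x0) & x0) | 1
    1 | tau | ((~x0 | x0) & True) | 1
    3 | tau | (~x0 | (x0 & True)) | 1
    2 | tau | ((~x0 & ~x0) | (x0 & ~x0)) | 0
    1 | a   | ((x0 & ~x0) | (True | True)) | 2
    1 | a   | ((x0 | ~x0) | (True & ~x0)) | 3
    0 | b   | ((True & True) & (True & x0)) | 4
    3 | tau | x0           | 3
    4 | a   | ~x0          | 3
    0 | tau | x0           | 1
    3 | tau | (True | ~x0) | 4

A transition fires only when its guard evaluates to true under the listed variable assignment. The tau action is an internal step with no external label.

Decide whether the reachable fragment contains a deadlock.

Answer: DEADLOCK at state 4

Trace:
R = {0,1,2,3,4}
  0: b→4  tau→1  [deg 2]
  1: a→2  a→3  tau→1  [deg 3]
  2: tau→2  [deg 1]
  3: tau→1  tau→3  tau→4  [deg 3]
  4: ∅  [deadlock]
trace reaching 4: b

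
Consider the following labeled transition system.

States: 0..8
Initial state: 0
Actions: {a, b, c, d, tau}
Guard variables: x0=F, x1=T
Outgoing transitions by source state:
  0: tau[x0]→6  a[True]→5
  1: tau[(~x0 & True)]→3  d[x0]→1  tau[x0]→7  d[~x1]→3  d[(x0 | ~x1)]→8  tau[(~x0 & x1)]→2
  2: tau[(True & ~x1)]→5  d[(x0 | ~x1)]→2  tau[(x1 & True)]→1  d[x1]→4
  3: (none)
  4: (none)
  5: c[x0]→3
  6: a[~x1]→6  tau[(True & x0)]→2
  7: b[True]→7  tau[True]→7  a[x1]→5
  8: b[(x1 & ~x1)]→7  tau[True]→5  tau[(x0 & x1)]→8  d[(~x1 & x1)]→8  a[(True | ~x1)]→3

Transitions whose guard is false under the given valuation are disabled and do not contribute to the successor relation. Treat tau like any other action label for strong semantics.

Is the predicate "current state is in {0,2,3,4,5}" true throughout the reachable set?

Answer: INVARIANT HOLDS

Analysis:
Safe = {0,2,3,4,5}
R = {0,5}
  0: safe
  5: safe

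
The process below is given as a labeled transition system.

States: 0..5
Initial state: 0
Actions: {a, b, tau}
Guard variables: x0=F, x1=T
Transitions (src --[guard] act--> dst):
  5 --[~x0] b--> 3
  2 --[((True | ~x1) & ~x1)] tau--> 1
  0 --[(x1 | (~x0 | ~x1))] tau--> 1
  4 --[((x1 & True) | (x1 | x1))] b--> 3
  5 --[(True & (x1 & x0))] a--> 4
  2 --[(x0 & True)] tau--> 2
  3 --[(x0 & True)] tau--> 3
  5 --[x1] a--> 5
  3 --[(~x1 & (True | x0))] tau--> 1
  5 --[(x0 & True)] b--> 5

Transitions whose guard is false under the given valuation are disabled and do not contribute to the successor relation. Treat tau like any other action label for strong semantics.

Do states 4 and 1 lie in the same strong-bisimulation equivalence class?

Answer: NOT BISIMILAR

Analysis:
Compute ~ classes (split until stable):
  π0 = {{0,1,2,3,4,5}}
  π1 = {{0},{1,2,3},{4},{5}}
stable after 2 split(s): 4 block(s)
class of 4: {4}; class of 1: {1,2,3}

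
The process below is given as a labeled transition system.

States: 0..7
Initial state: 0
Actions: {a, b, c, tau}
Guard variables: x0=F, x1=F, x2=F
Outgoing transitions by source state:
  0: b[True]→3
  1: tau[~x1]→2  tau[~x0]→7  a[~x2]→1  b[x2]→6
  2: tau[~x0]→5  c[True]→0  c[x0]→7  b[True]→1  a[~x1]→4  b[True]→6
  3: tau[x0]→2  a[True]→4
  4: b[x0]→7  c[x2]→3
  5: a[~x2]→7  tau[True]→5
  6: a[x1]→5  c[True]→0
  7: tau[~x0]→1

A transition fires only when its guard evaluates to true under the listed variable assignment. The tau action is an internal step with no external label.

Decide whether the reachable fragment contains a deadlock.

Reachable = {0,3,4}
  0: b→3  [1 exit(s)]
  3: a→4  [1 exit(s)]
  4: ∅  [deadlock]
Path to 4: b·a

Answer: DEADLOCK at state 4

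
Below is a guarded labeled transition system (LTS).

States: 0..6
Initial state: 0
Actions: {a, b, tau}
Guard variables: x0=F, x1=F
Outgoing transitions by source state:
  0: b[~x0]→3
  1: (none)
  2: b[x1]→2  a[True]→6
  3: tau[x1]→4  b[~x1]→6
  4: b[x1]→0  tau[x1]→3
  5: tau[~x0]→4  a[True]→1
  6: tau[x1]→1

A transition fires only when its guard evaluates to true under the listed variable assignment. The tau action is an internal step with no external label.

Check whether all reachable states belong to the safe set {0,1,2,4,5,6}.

Safe = {0,1,2,4,5,6}
Reachable = {0,3,6}
  0: ✓
  3: VIOLATES
  6: ✓
counterexample path to 3: b

Answer: INVARIANT VIOLATED at state 3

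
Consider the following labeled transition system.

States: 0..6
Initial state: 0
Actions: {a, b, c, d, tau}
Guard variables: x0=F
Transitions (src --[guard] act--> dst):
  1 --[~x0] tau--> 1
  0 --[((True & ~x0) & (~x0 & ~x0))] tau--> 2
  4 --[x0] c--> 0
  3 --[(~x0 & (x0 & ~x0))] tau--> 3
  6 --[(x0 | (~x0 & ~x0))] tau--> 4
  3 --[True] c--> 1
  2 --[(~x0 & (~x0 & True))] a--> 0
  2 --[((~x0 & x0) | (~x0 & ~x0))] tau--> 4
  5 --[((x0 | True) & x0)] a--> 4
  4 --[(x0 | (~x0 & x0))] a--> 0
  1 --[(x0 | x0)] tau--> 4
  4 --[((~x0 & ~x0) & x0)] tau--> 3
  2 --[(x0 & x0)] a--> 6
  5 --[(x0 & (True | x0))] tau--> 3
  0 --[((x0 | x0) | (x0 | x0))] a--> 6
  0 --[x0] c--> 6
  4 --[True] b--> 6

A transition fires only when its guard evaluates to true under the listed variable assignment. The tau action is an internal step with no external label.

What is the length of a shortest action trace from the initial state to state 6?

Answer: 3

Working:
Breadth-first toward 6:
  depth 0: {0}
  depth 1: {2}
  depth 2: {4}
  depth 3: {6}
first hit 6 at d=3 via tau·tau·b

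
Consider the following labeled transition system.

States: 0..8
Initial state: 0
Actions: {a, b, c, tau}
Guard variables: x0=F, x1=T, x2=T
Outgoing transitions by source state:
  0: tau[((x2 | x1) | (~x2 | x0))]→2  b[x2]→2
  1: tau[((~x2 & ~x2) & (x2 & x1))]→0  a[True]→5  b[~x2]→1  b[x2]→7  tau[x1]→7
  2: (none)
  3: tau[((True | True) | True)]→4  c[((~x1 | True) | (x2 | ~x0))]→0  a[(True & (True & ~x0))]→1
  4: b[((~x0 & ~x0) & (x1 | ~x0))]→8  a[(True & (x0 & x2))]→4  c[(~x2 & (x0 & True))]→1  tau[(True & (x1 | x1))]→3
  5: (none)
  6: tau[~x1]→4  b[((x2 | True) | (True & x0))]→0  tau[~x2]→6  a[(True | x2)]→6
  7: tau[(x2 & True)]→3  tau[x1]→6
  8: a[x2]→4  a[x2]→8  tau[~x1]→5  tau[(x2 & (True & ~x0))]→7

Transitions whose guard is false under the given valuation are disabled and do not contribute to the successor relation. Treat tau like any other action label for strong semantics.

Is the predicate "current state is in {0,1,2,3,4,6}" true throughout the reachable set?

Answer: INVARIANT HOLDS

Analysis:
Safe = {0,1,2,3,4,6}
R = {0,2}
  0: ✓
  2: ✓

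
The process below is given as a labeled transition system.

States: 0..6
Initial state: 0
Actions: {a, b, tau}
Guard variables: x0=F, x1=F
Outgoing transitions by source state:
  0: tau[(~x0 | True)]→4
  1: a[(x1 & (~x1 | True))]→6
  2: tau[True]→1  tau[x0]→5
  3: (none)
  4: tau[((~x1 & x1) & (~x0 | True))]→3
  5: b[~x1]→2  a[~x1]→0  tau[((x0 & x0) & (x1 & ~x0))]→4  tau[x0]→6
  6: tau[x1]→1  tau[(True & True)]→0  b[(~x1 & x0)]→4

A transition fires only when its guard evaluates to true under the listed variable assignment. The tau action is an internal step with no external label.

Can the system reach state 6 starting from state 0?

Guard filter leaves 5 enabled edge(s).
depth 0: {0}
depth 1: {4}  total {0,4}
Reachable = {0,4}

Answer: UNREACHABLE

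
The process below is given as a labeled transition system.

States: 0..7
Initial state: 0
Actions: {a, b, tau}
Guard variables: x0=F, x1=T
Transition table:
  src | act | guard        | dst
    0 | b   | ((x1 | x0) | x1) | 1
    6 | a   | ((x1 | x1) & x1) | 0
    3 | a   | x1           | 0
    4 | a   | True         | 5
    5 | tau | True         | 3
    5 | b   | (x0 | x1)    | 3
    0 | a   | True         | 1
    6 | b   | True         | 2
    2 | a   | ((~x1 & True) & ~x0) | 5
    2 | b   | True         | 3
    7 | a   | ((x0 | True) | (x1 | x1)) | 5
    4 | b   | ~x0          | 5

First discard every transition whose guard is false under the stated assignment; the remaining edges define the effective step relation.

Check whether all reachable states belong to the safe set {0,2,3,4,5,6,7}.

Allowed set {0,2,3,4,5,6,7}
R = {0,1}
  0: ok
  1: outside
reach 1 via b — violates

Answer: INVARIANT VIOLATED at state 1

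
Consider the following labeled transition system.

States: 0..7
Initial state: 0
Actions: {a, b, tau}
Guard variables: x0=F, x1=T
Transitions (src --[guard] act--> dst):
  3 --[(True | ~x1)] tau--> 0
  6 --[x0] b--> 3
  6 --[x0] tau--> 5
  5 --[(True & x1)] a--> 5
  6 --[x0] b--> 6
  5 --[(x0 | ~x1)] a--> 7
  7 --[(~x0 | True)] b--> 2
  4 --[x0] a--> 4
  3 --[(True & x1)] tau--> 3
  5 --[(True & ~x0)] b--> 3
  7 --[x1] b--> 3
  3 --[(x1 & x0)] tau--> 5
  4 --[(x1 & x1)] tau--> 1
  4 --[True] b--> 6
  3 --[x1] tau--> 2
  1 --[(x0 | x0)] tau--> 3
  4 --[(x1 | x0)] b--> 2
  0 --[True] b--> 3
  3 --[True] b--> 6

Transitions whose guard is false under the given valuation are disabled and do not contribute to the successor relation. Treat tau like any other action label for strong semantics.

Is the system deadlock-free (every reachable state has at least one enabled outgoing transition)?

Answer: DEADLOCK at state 2

Trace:
Reach set: {0,2,3,6}
  0: b→3  [1 exit(s)]
  2: ∅  [STUCK]
  3: b→6  tau→0  tau→2  tau→3  [4 exit(s)]
  6: ∅  [STUCK]
witness 2: b·tau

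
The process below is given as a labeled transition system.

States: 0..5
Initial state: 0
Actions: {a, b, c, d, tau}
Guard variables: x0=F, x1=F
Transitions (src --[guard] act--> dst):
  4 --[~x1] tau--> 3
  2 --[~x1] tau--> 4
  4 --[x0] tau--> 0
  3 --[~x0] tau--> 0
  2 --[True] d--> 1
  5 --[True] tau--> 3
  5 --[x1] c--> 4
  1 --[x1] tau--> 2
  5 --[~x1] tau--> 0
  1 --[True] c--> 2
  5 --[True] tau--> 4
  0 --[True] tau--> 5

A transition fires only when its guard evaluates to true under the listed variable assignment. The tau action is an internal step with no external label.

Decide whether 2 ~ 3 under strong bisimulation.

Compute ~ classes (split until stable):
  P[0] = {{0,1,2,3,4,5}}
  P[1] = {{0,3,4,5},{1},{2}}
3 equivalence class(es) (converged in 2)
class of 2: {2}; class of 3: {0,3,4,5}

Answer: NOT BISIMILAR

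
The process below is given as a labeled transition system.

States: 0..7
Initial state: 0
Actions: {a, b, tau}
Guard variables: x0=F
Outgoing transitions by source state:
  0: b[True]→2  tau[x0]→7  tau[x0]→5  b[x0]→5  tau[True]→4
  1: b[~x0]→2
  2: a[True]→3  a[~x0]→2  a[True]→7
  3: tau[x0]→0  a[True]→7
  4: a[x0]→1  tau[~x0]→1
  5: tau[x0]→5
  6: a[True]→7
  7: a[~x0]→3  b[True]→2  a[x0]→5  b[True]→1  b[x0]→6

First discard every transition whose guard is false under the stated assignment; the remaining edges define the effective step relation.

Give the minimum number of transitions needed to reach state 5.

Answer: UNREACHABLE

Working:
Layered search for 5:
  L0 = {0}
  L1 = {2,4}
  L2 = {1,3,7}
5 never appears.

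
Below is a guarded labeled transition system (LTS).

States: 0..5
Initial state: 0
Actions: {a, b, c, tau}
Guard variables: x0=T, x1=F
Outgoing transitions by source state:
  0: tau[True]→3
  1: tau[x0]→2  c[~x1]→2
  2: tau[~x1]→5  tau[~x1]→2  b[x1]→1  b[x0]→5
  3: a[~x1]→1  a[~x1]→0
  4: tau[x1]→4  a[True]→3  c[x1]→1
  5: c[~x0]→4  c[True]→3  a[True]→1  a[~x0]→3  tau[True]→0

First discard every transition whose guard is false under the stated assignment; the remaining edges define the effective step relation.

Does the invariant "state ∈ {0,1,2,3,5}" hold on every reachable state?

Inv-set: {0,1,2,3,5}
Reach set: {0,1,2,3,5}
  0: ✓
  1: ✓
  2: ✓
  3: ✓
  5: ✓

Answer: INVARIANT HOLDS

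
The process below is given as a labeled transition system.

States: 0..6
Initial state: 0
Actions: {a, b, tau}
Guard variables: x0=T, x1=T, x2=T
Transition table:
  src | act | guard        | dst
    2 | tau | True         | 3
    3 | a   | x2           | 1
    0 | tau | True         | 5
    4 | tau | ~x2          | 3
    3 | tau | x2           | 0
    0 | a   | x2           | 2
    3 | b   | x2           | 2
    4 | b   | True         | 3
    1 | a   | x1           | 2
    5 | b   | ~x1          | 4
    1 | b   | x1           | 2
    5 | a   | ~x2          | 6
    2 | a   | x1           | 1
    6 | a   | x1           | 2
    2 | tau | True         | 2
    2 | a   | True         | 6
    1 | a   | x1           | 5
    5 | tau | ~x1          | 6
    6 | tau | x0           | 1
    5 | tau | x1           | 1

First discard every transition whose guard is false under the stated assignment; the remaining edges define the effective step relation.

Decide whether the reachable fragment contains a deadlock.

R = {0,1,2,3,5,6}
  0: a→2  tau→5  [2 exit(s)]
  1: a→2  a→5  b→2  [3 exit(s)]
  2: a→1  a→6  tau→2  tau→3  [4 exit(s)]
  3: a→1  b→2  tau→0  [3 exit(s)]
  5: tau→1  [1 exit(s)]
  6: a→2  tau→1  [2 exit(s)]

Answer: DEADLOCK-FREE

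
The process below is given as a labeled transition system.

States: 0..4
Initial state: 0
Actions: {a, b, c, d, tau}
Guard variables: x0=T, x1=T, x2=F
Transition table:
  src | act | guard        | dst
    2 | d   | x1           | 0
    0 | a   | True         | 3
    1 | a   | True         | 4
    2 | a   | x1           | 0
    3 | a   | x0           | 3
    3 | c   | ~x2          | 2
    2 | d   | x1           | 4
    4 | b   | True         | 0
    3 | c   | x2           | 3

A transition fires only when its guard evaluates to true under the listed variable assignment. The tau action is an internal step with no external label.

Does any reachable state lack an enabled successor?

Reachable = {0,2,3,4}
  0: a→3  [1 exit(s)]
  2: a→0  d→0  d→4  [3 exit(s)]
  3: a→3  c→2  [2 exit(s)]
  4: b→0  [1 exit(s)]

Answer: DEADLOCK-FREE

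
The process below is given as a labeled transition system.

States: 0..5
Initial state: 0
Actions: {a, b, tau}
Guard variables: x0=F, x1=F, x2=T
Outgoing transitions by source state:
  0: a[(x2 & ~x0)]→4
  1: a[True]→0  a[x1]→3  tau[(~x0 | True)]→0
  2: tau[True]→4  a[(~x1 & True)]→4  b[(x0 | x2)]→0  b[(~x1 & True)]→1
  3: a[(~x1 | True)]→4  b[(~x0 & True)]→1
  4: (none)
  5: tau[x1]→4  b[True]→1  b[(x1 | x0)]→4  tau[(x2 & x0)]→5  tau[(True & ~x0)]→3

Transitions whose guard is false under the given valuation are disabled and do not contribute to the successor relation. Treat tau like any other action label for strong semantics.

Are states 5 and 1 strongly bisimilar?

Compute ~ classes (split until stable):
  P[0] = {{0,1,2,3,4,5}}
  P[1] = {{0},{1},{2},{3},{4},{5}}
6 equivalence class(es) (converged in 2)
[5]={5}  [1]={1}

Answer: NOT BISIMILAR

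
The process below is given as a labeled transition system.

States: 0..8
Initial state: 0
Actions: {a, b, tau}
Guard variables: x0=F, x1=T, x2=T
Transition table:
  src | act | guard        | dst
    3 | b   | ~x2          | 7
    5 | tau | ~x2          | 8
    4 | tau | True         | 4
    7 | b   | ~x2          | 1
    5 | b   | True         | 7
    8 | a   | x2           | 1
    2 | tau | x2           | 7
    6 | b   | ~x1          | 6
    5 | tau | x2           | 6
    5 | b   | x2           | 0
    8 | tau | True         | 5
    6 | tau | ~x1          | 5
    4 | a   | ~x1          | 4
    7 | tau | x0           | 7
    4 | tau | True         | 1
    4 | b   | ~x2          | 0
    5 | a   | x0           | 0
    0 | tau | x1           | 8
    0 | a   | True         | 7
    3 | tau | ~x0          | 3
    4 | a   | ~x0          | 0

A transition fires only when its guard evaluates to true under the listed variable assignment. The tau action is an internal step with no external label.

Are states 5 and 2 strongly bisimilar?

Answer: NOT BISIMILAR

Analysis:
Bisimulation quotient by refinement:
  π0 = {{0,1,2,3,4,5,6,7,8}}
  π1 = {{0,4,8},{1,6,7},{2,3},{5}}
  π2 = {{0},{1,6,7},{2},{3},{4},{5},{8}}
7 equivalence class(es) (converged in 3)
5∈{5}, 2∈{2}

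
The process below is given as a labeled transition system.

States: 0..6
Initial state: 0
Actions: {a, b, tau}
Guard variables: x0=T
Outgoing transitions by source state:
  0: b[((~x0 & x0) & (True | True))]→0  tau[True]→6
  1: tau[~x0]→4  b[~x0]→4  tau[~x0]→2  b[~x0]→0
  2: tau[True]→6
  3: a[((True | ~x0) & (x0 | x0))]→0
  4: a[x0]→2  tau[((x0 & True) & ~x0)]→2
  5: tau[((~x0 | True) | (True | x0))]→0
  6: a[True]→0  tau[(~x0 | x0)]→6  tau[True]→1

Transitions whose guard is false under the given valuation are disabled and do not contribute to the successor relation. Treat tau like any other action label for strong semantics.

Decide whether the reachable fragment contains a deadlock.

R = {0,1,6}
  0: tau→6  [deg 1]
  1: ∅  [no exit]
  6: a→0  tau→1  tau→6  [deg 3]
Path to 1: tau·tau

Answer: DEADLOCK at state 1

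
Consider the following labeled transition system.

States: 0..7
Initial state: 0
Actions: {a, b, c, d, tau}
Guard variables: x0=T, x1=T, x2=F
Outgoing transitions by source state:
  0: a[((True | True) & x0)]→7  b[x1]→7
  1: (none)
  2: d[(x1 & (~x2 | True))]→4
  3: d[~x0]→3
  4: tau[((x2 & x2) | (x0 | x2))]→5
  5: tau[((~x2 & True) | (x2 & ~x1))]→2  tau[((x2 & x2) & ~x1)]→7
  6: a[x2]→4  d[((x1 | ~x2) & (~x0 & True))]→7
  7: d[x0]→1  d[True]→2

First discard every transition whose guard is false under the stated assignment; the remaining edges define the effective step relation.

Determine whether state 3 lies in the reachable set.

Answer: UNREACHABLE

Working:
7 transition(s) survive guard evaluation.
Layer 0: {0}
Layer 1: {7}  total {0,7}
Layer 2: {1,2}  total {0,1,2,7}
Layer 3: {4}  total {0,1,2,4,7}
Layer 4: {5}  total {0,1,2,4,5,7}
Reachable = {0,1,2,4,5,7}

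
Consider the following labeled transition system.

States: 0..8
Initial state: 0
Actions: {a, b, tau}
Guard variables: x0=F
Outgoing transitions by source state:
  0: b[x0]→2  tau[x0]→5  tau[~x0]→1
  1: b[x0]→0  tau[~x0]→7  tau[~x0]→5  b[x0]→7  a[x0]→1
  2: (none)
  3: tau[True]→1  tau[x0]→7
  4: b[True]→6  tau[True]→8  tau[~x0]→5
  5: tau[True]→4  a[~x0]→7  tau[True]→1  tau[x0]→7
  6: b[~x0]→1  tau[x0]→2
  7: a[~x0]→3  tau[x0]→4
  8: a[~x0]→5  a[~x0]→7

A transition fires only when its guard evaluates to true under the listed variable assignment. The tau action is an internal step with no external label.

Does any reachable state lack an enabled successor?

Answer: DEADLOCK-FREE

Analysis:
Reach set: {0,1,3,4,5,6,7,8}
  0: tau→1  [deg 1]
  1: tau→5  tau→7  [deg 2]
  3: tau→1  [deg 1]
  4: b→6  tau→5  tau→8  [deg 3]
  5: a→7  tau→1  tau→4  [deg 3]
  6: b→1  [deg 1]
  7: a→3  [deg 1]
  8: a→5  a→7  [deg 2]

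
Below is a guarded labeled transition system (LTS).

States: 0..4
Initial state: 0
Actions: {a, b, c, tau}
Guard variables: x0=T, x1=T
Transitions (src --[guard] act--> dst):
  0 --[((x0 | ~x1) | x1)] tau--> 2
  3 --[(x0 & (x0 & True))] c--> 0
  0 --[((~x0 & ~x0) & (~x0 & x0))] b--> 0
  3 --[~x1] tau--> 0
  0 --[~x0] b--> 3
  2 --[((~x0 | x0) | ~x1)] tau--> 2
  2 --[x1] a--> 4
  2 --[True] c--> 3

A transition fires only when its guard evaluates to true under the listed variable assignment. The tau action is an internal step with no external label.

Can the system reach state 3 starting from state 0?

5 transition(s) survive guard evaluation.
Layer 0: {0}
Layer 1: {2}  now seen {0,2}
Layer 2: {3,4}  now seen {0,2,3,4}
R = {0,2,3,4}
witness 3: tau·c

Answer: REACHABLE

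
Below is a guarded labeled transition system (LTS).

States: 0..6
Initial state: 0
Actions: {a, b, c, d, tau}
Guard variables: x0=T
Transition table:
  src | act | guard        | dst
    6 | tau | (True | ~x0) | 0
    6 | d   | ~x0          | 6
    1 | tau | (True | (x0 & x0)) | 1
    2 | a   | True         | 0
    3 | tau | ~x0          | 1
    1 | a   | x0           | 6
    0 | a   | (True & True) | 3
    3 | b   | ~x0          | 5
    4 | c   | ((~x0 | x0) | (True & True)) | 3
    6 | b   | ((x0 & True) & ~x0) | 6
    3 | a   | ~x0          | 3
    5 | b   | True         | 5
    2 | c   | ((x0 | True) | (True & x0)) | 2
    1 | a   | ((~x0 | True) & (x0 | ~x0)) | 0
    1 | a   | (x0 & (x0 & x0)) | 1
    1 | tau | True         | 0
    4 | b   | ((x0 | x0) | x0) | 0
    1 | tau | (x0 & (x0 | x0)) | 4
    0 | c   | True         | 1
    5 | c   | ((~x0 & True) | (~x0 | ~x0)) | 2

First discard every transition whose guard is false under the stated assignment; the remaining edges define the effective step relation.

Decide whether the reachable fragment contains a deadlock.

Answer: DEADLOCK at state 3

Working:
Reachable = {0,1,3,4,6}
  0: a→3  c→1  [2 out]
  1: a→0  a→1  a→6  tau→0  tau→1  tau→4  [6 out]
  3: ∅  [deadlock]
  4: b→0  c→3  [2 out]
  6: tau→0  [1 out]
witness 3: a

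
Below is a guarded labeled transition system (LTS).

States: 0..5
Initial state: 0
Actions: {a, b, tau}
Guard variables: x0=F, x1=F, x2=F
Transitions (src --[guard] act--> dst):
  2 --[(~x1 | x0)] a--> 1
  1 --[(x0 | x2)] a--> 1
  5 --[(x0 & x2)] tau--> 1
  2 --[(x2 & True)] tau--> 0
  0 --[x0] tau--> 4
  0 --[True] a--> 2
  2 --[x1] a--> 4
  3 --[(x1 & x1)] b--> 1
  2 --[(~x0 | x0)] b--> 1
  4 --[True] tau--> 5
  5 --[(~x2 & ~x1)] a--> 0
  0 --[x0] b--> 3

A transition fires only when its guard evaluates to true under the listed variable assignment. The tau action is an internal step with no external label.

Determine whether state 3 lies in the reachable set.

After dropping false guards: 5 live edges.
depth 0: {0}
depth 1: {2}  cumulative {0,2}
depth 2: {1}  cumulative {0,1,2}
Reach set: {0,1,2}

Answer: UNREACHABLE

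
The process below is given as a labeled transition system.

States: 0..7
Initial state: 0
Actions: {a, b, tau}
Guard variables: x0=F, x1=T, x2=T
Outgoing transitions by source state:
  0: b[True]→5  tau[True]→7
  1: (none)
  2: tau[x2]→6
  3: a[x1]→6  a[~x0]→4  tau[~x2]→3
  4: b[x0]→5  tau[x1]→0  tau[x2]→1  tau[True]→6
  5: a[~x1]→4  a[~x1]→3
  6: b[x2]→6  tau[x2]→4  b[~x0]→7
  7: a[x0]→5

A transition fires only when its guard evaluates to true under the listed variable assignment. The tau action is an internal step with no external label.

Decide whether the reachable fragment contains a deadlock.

Answer: DEADLOCK at state 5

Analysis:
R = {0,5,7}
  0: b→5  tau→7  [2 out]
  5: ∅  [deadlock]
  7: ∅  [deadlock]
Path to 5: b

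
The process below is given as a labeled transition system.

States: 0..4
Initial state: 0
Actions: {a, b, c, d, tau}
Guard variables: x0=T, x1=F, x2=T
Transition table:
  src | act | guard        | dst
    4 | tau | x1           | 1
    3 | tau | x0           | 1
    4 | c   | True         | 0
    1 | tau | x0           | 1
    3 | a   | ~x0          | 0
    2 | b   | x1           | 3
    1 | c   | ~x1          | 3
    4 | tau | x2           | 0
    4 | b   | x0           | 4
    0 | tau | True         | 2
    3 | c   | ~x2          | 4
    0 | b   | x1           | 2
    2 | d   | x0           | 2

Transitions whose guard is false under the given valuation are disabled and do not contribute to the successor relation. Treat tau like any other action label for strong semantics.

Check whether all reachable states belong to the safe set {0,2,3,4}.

Answer: INVARIANT HOLDS

Analysis:
Inv-set: {0,2,3,4}
Reach set: {0,2}
  0: safe
  2: safe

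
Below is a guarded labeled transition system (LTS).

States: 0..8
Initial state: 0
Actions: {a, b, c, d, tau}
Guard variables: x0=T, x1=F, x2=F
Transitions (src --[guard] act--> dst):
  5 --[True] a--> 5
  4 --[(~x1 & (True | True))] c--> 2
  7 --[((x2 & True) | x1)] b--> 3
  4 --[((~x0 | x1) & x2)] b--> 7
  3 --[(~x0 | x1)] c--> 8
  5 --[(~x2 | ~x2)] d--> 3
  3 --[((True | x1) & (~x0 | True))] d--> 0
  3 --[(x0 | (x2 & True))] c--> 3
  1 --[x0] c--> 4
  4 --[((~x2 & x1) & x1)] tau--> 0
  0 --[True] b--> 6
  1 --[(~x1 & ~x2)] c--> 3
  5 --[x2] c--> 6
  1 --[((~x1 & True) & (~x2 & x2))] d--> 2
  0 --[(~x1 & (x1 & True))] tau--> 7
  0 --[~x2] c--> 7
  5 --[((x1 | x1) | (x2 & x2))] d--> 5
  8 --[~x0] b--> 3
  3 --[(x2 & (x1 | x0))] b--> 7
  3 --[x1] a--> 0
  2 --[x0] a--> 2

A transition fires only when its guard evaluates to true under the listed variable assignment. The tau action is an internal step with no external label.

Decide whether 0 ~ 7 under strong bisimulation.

Answer: NOT BISIMILAR

Trace:
Compute ~ classes (split until stable):
  P[0] = {{0,1,2,3,4,5,6,7,8}}
  P[1] = {{0},{1,4},{2},{3},{5},{6,7,8}}
  P[2] = {{0},{1},{2},{3},{4},{5},{6,7,8}}
stable after 3 split(s): 7 block(s)
[0]={0}  [7]={6,7,8}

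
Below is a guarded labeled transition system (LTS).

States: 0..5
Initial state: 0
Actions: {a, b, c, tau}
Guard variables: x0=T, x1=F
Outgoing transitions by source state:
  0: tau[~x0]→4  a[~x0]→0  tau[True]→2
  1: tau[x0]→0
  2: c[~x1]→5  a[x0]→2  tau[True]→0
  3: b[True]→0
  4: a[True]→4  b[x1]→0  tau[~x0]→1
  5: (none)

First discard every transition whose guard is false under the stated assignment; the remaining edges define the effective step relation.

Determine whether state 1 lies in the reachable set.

7 transition(s) survive guard evaluation.
Layer 0: {0}
Layer 1: {2}  total {0,2}
Layer 2: {5}  total {0,2,5}
Reachable = {0,2,5}

Answer: UNREACHABLE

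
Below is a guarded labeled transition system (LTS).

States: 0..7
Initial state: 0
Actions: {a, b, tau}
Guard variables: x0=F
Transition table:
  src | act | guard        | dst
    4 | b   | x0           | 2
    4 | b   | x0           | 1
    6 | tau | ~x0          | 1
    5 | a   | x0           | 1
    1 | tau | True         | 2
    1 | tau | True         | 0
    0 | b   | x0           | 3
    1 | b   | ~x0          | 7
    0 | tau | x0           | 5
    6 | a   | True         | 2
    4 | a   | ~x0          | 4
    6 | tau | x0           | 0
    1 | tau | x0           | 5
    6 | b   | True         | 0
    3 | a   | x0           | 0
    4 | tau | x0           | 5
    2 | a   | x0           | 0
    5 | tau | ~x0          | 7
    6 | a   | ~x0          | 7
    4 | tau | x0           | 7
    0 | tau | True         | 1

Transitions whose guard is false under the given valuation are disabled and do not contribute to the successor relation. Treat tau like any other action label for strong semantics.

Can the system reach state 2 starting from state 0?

Guard filter leaves 10 enabled edge(s).
depth 0: {0}
depth 1: {1}  cumulative {0,1}
depth 2: {2,7}  cumulative {0,1,2,7}
Reachable = {0,1,2,7}
trace reaching 2: tau·tau

Answer: REACHABLE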